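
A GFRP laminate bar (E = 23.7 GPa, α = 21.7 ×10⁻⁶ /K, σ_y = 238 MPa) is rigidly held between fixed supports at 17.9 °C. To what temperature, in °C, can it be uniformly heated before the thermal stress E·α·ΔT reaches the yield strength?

481 °C

E·α·ΔT = 238.0 MPa ⇒ ΔT = 238.0 / (23.70×10³ × 21.7×10⁻⁶) = 462.8 K.
T = 17.9 + 462.8 = 480.7 °C.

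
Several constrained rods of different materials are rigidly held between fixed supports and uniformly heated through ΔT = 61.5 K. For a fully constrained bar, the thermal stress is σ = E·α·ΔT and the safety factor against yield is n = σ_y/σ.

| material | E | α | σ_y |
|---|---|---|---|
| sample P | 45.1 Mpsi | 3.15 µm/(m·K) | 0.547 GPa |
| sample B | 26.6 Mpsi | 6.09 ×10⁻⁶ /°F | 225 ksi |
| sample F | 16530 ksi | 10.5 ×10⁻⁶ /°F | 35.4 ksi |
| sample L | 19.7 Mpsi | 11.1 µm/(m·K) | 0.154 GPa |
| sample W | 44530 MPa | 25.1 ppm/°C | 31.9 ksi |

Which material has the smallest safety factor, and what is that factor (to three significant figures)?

sample L, n = 1.66

In consistent units (E in GPa, α in ×10⁻⁶/K, σ_y in MPa):
  sample P: E = 311.0, α = 3.15, σ_y = 547.0 → σ = 60.2 MPa, n = 9.08
  sample B: E = 183.4, α = 11.0, σ_y = 1551 → σ = 124 MPa, n = 12.5
  sample F: E = 114.0, α = 18.9, σ_y = 244.1 → σ = 132 MPa, n = 1.84
  sample L: E = 135.8, α = 11.1, σ_y = 154.0 → σ = 92.7 MPa, n = 1.66
  sample W: E = 44.53, α = 25.1, σ_y = 219.9 → σ = 68.7 MPa, n = 3.20
Sample L has the lowest safety factor, n = 1.66.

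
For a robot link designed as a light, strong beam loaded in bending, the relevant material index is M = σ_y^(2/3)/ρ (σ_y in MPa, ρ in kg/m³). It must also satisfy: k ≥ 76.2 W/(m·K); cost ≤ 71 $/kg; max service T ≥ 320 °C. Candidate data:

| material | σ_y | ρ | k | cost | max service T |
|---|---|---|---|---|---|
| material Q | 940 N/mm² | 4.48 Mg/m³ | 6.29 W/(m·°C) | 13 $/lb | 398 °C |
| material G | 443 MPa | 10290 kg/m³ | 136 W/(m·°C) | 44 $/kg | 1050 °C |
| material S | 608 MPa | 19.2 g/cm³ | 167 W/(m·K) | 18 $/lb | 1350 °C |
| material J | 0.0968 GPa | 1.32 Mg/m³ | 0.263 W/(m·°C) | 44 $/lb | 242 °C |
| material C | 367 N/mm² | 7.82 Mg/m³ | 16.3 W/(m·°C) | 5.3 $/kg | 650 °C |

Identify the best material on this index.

material G

Screen on constraints: k ≥ 76.2 W/(m·K); cost ≤ 71 $/kg; max service T ≥ 320 °C. Survivors: material G, material S.
Normalizing units and computing the index:
  material G: σ_y = 443.0 MPa, ρ = 10290 kg/m³
  material S: σ_y = 608.0 MPa, ρ = 19200 kg/m³
  material G: M = 5.65×10⁻³
  material S: M = 3.74×10⁻³
Highest index: material G.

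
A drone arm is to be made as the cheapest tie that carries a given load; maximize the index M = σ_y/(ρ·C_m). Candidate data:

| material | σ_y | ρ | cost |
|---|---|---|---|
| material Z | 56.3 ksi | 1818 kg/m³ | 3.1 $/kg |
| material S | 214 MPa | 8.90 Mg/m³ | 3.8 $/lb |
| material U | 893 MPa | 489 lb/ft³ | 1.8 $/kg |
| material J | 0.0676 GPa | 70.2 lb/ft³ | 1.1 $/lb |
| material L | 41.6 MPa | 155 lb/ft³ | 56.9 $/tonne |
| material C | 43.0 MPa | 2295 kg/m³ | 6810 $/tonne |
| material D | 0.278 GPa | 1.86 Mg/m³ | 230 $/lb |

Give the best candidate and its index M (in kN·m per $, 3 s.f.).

material L, M = 294 kN·m per $

Putting every candidate on a common basis:
  material Z: σ_y = 388.2 MPa, ρ = 1818 kg/m³, cost = 3.100 $/kg
  material S: σ_y = 214.0 MPa, ρ = 8900 kg/m³, cost = 8.377 $/kg
  material U: σ_y = 893.0 MPa, ρ = 7833 kg/m³, cost = 1.800 $/kg
  material J: σ_y = 67.60 MPa, ρ = 1124 kg/m³, cost = 2.425 $/kg
  material L: σ_y = 41.60 MPa, ρ = 2483 kg/m³, cost = 0.05690 $/kg
  material C: σ_y = 43.00 MPa, ρ = 2295 kg/m³, cost = 6.810 $/kg
  material D: σ_y = 278.0 MPa, ρ = 1860 kg/m³, cost = 507.1 $/kg
  material L: M = 294 kN·m per $
  material Z: M = 68.9 kN·m per $
  material U: M = 63.3 kN·m per $
  material J: M = 24.8 kN·m per $
  material S: M = 2.87 kN·m per $
  material C: M = 2.75 kN·m per $
  material D: M = 0.295 kN·m per $
Highest index: material L.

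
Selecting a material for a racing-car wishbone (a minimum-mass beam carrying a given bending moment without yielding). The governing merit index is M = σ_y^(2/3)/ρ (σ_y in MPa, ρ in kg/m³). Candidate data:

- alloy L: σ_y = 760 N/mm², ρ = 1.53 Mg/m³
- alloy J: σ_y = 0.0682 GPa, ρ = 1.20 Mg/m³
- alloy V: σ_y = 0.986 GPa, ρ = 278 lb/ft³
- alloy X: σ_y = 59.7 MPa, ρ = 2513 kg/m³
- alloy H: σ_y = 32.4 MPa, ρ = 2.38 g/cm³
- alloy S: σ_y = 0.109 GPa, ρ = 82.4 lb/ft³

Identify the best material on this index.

Convert each candidate to consistent units, then evaluate M:
  alloy L: σ_y = 760.0 MPa, ρ = 1530 kg/m³
  alloy J: σ_y = 68.20 MPa, ρ = 1200 kg/m³
  alloy V: σ_y = 986.0 MPa, ρ = 4453 kg/m³
  alloy X: σ_y = 59.70 MPa, ρ = 2513 kg/m³
  alloy H: σ_y = 32.40 MPa, ρ = 2380 kg/m³
  alloy S: σ_y = 109.0 MPa, ρ = 1320 kg/m³
  alloy L: M = 54.4×10⁻³
  alloy V: M = 22.2×10⁻³
  alloy S: M = 17.3×10⁻³
  alloy J: M = 13.9×10⁻³
  alloy X: M = 6.08×10⁻³
  alloy H: M = 4.27×10⁻³
Highest index: alloy L.

alloy L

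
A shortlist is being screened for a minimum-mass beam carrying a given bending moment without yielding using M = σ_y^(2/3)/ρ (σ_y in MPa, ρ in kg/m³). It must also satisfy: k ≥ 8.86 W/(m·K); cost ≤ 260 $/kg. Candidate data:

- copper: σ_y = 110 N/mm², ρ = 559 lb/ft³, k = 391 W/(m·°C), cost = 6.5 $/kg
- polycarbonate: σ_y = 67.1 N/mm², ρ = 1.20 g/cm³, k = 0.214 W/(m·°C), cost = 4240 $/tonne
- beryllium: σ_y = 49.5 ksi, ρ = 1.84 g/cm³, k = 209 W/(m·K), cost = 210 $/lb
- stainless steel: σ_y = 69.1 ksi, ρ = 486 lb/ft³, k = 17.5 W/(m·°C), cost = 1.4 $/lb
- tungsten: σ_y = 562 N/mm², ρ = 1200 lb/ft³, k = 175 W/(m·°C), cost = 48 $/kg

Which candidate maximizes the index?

stainless steel

Screen on constraints: k ≥ 8.86 W/(m·K); cost ≤ 260 $/kg. Survivors: copper, stainless steel, tungsten.
After converting to SI:
  copper: σ_y = 110.0 MPa, ρ = 8954 kg/m³
  stainless steel: σ_y = 476.4 MPa, ρ = 7785 kg/m³
  tungsten: σ_y = 562.0 MPa, ρ = 19220 kg/m³
  stainless steel: M = 7.84×10⁻³
  tungsten: M = 3.54×10⁻³
  copper: M = 2.56×10⁻³
Highest index: stainless steel.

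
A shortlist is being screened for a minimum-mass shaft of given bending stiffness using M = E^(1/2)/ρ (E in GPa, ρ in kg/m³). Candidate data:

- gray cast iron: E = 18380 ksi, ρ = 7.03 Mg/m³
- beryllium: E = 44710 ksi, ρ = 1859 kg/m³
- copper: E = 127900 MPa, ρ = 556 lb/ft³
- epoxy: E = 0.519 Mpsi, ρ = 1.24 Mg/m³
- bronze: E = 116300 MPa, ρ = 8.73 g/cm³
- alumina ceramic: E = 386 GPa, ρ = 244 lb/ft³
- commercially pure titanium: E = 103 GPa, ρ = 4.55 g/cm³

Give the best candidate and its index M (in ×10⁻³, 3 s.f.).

beryllium, M = 9.44×10⁻³

Putting every candidate on a common basis:
  gray cast iron: E = 126.7 GPa, ρ = 7030 kg/m³
  beryllium: E = 308.3 GPa, ρ = 1859 kg/m³
  copper: E = 127.9 GPa, ρ = 8906 kg/m³
  epoxy: E = 3.578 GPa, ρ = 1240 kg/m³
  bronze: E = 116.3 GPa, ρ = 8730 kg/m³
  alumina ceramic: E = 386.0 GPa, ρ = 3909 kg/m³
  commercially pure titanium: E = 103.0 GPa, ρ = 4550 kg/m³
  beryllium: M = 9.44×10⁻³
  alumina ceramic: M = 5.03×10⁻³
  commercially pure titanium: M = 2.23×10⁻³
  gray cast iron: M = 1.60×10⁻³
  epoxy: M = 1.53×10⁻³
  copper: M = 1.27×10⁻³
  bronze: M = 1.24×10⁻³
Beryllium ranks first.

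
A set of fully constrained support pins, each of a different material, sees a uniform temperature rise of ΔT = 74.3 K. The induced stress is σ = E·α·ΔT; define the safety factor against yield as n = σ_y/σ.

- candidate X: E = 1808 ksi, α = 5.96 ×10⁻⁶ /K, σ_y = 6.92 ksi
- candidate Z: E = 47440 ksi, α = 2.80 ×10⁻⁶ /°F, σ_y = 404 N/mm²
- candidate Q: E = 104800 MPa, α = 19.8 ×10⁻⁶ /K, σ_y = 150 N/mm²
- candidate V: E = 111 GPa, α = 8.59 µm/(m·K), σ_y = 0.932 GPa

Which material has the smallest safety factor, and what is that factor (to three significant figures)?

candidate Q, n = 0.973

Converting E to GPa, α to ×10⁻⁶/K, σ_y to MPa, then σ and n for each:
  candidate X: E = 12.47, α = 5.96, σ_y = 47.71 → σ = 5.52 MPa, n = 8.64
  candidate Z: E = 327.1, α = 5.04, σ_y = 404.0 → σ = 122 MPa, n = 3.30
  candidate Q: E = 104.8, α = 19.8, σ_y = 150.0 → σ = 154 MPa, n = 0.973
  candidate V: E = 111.0, α = 8.59, σ_y = 932.0 → σ = 70.8 MPa, n = 13.2
The minimum is candidate Q at n = 0.973.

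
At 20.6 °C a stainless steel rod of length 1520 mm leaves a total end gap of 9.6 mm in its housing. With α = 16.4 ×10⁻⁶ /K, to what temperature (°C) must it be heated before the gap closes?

α·L₀·ΔT = 9.6 mm ⇒ ΔT = 9.6 / (16.4×10⁻⁶ × 1520.0) = 385.1 K.
T = 20.6 + 385.1 = 405.7 °C.

406 °C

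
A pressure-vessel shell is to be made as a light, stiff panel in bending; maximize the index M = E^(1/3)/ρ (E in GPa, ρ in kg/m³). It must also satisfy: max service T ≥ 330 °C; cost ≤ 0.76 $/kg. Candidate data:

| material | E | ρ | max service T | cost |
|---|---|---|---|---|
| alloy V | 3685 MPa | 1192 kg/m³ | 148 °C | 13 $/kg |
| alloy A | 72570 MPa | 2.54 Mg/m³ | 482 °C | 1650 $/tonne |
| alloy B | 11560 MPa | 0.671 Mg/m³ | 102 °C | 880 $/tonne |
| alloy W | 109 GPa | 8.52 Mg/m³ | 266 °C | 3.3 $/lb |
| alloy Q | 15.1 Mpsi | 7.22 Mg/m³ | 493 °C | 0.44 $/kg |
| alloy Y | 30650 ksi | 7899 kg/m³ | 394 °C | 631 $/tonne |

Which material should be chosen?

Screen on constraints: max service T ≥ 330 °C; cost ≤ 0.76 $/kg. Survivors: alloy Q, alloy Y.
Convert each candidate to consistent units, then evaluate M:
  alloy Q: E = 104.1 GPa, ρ = 7220 kg/m³
  alloy Y: E = 211.3 GPa, ρ = 7899 kg/m³
  alloy Y: M = 0.754×10⁻³
  alloy Q: M = 0.652×10⁻³
Alloy Y has the largest M.

alloy Y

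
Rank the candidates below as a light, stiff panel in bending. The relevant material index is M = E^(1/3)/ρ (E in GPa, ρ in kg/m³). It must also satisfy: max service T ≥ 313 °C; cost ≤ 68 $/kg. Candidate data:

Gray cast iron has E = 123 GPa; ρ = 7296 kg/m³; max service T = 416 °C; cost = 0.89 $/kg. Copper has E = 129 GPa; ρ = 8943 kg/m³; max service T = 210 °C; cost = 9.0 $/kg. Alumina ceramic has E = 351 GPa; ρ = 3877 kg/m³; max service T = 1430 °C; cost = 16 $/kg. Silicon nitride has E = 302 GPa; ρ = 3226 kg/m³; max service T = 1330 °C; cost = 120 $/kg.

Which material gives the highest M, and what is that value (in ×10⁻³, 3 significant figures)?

alumina ceramic, M = 1.82×10⁻³

Screen on constraints: max service T ≥ 313 °C; cost ≤ 68 $/kg. Survivors: gray cast iron, alumina ceramic.
Evaluate M for each candidate:
  alumina ceramic: M = 1.82×10⁻³
  gray cast iron: M = 0.682×10⁻³
Highest index: alumina ceramic.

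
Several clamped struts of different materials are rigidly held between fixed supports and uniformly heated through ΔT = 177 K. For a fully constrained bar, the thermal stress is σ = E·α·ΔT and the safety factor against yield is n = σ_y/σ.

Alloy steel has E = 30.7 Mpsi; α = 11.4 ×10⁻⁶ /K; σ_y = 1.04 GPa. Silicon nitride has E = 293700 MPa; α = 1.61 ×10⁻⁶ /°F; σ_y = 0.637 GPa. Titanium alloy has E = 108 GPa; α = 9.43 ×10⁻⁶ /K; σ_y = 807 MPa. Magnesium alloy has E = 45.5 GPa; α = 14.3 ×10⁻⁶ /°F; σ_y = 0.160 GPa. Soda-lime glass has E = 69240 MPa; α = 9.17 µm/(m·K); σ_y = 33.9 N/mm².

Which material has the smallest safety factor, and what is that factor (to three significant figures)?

soda-lime glass, n = 0.302

Per material, after unit conversion:
  alloy steel: E = 211.7, α = 11.4, σ_y = 1040 → σ = 427 MPa, n = 2.43
  silicon nitride: E = 293.7, α = 2.90, σ_y = 637.0 → σ = 151 MPa, n = 4.23
  titanium alloy: E = 108.0, α = 9.43, σ_y = 807.0 → σ = 180 MPa, n = 4.48
  magnesium alloy: E = 45.50, α = 25.7, σ_y = 160.0 → σ = 207 MPa, n = 0.772
  soda-lime glass: E = 69.24, α = 9.17, σ_y = 33.90 → σ = 112 MPa, n = 0.302
Soda-lime glass has the lowest safety factor, n = 0.302.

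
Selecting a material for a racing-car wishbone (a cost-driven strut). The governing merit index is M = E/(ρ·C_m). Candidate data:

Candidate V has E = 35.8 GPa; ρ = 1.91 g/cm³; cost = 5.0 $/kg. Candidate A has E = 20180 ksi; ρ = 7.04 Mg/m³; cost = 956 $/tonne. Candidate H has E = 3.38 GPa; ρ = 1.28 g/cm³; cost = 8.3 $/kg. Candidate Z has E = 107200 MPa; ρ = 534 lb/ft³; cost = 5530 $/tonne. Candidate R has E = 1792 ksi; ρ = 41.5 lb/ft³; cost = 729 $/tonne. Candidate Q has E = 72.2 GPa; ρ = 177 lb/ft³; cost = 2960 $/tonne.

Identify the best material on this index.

candidate R

Convert each candidate to consistent units, then evaluate M:
  candidate V: E = 35.80 GPa, ρ = 1910 kg/m³, cost = 5.000 $/kg
  candidate A: E = 139.1 GPa, ρ = 7040 kg/m³, cost = 0.9560 $/kg
  candidate H: E = 3.380 GPa, ρ = 1280 kg/m³, cost = 8.300 $/kg
  candidate Z: E = 107.2 GPa, ρ = 8554 kg/m³, cost = 5.530 $/kg
  candidate R: E = 12.36 GPa, ρ = 664.8 kg/m³, cost = 0.7290 $/kg
  candidate Q: E = 72.20 GPa, ρ = 2835 kg/m³, cost = 2.960 $/kg
  candidate R: M = 25.5 MN·m per $
  candidate A: M = 20.7 MN·m per $
  candidate Q: M = 8.60 MN·m per $
  candidate V: M = 3.75 MN·m per $
  candidate Z: M = 2.27 MN·m per $
  candidate H: M = 0.318 MN·m per $
The maximum is for candidate R.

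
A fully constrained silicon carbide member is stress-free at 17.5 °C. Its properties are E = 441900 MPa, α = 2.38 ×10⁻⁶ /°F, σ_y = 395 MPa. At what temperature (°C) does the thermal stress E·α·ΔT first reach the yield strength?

226 °C

E = 441900 MPa = 441.9 GPa.
α = 2.38×10⁻⁶/°F × 9/5 = 4.28×10⁻⁶/K.
E·α·ΔT = 395.0 MPa ⇒ ΔT = 395.0 / (441.9×10³ × 4.28×10⁻⁶) = 208.7 K.
T = 17.5 + 208.7 = 226.2 °C.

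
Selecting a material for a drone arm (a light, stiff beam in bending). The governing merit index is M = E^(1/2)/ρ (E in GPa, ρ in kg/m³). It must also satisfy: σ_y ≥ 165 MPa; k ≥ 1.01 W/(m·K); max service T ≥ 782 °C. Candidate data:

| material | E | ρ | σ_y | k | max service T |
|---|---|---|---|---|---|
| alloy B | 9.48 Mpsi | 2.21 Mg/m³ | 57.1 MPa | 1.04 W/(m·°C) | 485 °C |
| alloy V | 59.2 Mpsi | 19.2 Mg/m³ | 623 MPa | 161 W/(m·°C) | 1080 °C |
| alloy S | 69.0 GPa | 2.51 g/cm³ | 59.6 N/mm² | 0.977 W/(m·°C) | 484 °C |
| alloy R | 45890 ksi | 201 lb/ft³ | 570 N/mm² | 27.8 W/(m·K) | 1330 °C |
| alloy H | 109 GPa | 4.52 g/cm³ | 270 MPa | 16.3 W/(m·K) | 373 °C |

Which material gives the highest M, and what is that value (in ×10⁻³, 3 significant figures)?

alloy R, M = 5.52×10⁻³

Screen on constraints: σ_y ≥ 165 MPa; k ≥ 1.01 W/(m·K); max service T ≥ 782 °C. Survivors: alloy V, alloy R.
After converting to SI:
  alloy V: E = 408.2 GPa, ρ = 19200 kg/m³
  alloy R: E = 316.4 GPa, ρ = 3220 kg/m³
  alloy R: M = 5.52×10⁻³
  alloy V: M = 1.05×10⁻³
Alloy R has the largest M.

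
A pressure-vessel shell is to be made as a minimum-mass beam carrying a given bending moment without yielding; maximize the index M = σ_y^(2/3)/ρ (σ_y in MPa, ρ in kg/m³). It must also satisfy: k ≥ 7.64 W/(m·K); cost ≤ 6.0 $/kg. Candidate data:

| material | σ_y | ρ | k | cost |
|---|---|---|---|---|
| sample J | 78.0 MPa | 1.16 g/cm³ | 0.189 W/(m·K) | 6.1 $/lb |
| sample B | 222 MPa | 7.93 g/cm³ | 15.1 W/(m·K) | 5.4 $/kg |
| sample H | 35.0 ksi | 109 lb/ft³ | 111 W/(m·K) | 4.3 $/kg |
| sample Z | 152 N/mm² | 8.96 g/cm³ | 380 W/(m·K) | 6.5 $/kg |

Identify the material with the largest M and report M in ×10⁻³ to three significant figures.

Screen on constraints: k ≥ 7.64 W/(m·K); cost ≤ 6.0 $/kg. Survivors: sample B, sample H.
Normalizing units and computing the index:
  sample B: σ_y = 222.0 MPa, ρ = 7930 kg/m³
  sample H: σ_y = 241.3 MPa, ρ = 1746 kg/m³
  sample H: M = 22.2×10⁻³
  sample B: M = 4.62×10⁻³
Highest index: sample H.

sample H, M = 22.2×10⁻³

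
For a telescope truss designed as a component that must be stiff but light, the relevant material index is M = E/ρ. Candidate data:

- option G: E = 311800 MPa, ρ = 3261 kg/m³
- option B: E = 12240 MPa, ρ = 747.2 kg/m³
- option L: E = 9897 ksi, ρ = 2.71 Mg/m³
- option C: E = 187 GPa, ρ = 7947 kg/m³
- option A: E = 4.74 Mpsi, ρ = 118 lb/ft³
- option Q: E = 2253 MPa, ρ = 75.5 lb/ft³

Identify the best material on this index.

option G

In SI units:
  option G: E = 311.8 GPa, ρ = 3261 kg/m³
  option B: E = 12.24 GPa, ρ = 747.2 kg/m³
  option L: E = 68.24 GPa, ρ = 2710 kg/m³
  option C: E = 187.0 GPa, ρ = 7947 kg/m³
  option A: E = 32.68 GPa, ρ = 1890 kg/m³
  option Q: E = 2.253 GPa, ρ = 1209 kg/m³
  option G: M = 95.6 MN·m/kg
  option L: M = 25.2 MN·m/kg
  option C: M = 23.5 MN·m/kg
  option A: M = 17.3 MN·m/kg
  option B: M = 16.4 MN·m/kg
  option Q: M = 1.86 MN·m/kg
The maximum is for option G.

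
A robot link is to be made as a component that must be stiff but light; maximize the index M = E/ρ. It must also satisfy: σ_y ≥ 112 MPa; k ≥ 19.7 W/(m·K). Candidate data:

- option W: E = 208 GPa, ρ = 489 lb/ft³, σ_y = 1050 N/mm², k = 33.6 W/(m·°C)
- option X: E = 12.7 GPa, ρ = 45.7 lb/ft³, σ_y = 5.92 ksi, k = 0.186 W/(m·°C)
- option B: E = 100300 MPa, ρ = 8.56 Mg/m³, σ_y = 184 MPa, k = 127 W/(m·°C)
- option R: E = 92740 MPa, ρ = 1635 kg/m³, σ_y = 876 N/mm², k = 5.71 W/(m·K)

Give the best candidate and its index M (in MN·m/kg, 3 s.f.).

option W, M = 26.6 MN·m/kg

Screen on constraints: σ_y ≥ 112 MPa; k ≥ 19.7 W/(m·K). Survivors: option W, option B.
After converting to SI:
  option W: E = 208.0 GPa, ρ = 7833 kg/m³
  option B: E = 100.3 GPa, ρ = 8560 kg/m³
  option W: M = 26.6 MN·m/kg
  option B: M = 11.7 MN·m/kg
Option W has the largest M.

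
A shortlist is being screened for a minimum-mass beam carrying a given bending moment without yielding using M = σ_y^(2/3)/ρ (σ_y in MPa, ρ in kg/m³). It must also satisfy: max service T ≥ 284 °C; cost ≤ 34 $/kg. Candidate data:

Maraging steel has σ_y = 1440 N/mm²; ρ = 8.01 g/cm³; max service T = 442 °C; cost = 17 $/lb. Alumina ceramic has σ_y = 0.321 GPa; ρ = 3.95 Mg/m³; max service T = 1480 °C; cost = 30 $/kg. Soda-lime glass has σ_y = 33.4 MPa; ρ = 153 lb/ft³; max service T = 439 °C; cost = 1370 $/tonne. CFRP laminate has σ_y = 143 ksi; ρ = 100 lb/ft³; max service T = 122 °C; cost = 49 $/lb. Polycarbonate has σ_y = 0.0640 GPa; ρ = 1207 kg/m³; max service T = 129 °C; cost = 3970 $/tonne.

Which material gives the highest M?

alumina ceramic

Screen on constraints: max service T ≥ 284 °C; cost ≤ 34 $/kg. Survivors: alumina ceramic, soda-lime glass.
After converting to SI:
  alumina ceramic: σ_y = 321.0 MPa, ρ = 3950 kg/m³
  soda-lime glass: σ_y = 33.40 MPa, ρ = 2451 kg/m³
  alumina ceramic: M = 11.9×10⁻³
  soda-lime glass: M = 4.23×10⁻³
Alumina ceramic ranks first.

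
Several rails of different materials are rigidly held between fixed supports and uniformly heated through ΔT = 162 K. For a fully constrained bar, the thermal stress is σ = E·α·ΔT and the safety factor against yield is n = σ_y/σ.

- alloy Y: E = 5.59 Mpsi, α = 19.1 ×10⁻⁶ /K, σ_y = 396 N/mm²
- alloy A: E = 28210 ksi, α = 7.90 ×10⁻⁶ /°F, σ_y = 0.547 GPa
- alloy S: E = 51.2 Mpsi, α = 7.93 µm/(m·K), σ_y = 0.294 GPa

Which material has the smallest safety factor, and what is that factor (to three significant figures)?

alloy S, n = 0.648

Per material, after unit conversion:
  alloy Y: E = 38.54, α = 19.1, σ_y = 396.0 → σ = 119 MPa, n = 3.32
  alloy A: E = 194.5, α = 14.2, σ_y = 547.0 → σ = 448 MPa, n = 1.22
  alloy S: E = 353.0, α = 7.93, σ_y = 294.0 → σ = 453 MPa, n = 0.648
Alloy S has the lowest safety factor, n = 0.648.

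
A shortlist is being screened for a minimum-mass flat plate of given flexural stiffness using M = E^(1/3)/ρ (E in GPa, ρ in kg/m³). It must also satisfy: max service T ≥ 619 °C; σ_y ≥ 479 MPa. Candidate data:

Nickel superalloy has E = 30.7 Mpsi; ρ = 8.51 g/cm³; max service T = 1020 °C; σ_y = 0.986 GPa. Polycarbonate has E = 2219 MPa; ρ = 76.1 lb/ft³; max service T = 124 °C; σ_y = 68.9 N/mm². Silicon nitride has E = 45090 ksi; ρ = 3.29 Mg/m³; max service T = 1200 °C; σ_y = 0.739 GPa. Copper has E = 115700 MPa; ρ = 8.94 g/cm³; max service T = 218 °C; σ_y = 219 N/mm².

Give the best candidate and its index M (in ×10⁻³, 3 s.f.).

silicon nitride, M = 2.06×10⁻³

Screen on constraints: max service T ≥ 619 °C; σ_y ≥ 479 MPa. Survivors: nickel superalloy, silicon nitride.
Normalizing units and computing the index:
  nickel superalloy: E = 211.7 GPa, ρ = 8510 kg/m³
  silicon nitride: E = 310.9 GPa, ρ = 3290 kg/m³
  silicon nitride: M = 2.06×10⁻³
  nickel superalloy: M = 0.700×10⁻³
The maximum is for silicon nitride.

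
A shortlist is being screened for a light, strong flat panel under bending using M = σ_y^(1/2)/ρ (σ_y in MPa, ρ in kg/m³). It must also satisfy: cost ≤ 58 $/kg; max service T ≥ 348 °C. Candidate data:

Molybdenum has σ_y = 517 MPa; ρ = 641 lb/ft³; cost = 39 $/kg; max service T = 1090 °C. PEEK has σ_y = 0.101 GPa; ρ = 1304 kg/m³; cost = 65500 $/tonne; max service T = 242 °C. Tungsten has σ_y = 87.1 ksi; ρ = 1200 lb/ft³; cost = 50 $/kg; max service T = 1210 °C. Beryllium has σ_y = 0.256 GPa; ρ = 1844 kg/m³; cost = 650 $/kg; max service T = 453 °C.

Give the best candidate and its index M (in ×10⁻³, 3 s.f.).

molybdenum, M = 2.21×10⁻³

Screen on constraints: cost ≤ 58 $/kg; max service T ≥ 348 °C. Survivors: molybdenum, tungsten.
Normalizing units and computing the index:
  molybdenum: σ_y = 517.0 MPa, ρ = 10270 kg/m³
  tungsten: σ_y = 600.5 MPa, ρ = 19220 kg/m³
  molybdenum: M = 2.21×10⁻³
  tungsten: M = 1.27×10⁻³
Highest index: molybdenum.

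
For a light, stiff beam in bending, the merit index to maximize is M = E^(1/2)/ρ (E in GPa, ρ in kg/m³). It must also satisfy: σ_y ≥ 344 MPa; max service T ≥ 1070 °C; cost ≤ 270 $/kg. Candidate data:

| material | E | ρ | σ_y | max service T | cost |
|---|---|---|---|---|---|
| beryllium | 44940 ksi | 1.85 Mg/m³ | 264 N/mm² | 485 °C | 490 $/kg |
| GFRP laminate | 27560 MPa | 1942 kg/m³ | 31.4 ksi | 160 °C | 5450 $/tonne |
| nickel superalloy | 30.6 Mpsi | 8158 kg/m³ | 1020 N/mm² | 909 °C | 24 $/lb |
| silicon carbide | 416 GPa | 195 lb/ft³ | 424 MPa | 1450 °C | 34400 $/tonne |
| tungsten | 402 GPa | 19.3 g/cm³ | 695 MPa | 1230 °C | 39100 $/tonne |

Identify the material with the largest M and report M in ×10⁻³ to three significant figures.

silicon carbide, M = 6.53×10⁻³

Screen on constraints: σ_y ≥ 344 MPa; max service T ≥ 1070 °C; cost ≤ 270 $/kg. Survivors: silicon carbide, tungsten.
Putting every candidate on a common basis:
  silicon carbide: E = 416.0 GPa, ρ = 3124 kg/m³
  tungsten: E = 402.0 GPa, ρ = 19300 kg/m³
  silicon carbide: M = 6.53×10⁻³
  tungsten: M = 1.04×10⁻³
Silicon carbide has the largest M.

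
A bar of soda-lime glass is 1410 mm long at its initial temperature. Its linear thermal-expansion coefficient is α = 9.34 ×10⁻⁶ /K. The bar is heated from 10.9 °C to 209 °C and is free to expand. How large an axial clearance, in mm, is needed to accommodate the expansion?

2.61 mm

ΔT = 209 − 10.9 = 198.1 K.
ΔL = α·L₀·ΔT = 9.34×10⁻⁶ × 1410 mm × 198.1 K = 2.61 mm.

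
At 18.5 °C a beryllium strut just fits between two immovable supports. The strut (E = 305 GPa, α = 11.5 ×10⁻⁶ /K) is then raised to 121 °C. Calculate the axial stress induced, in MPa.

360 MPa

ΔT = 102.5 K. Constrained thermal stress σ = E·α·ΔT = 305.0×10³ MPa × 11.5×10⁻⁶ × 102.5 = 360 MPa (compressive).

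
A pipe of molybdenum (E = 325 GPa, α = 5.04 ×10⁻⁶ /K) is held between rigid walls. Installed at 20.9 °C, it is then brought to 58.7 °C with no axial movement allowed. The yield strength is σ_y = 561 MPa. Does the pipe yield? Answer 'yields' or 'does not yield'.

does not yield

ΔT = 37.80 K. Constrained thermal stress σ = E·α·ΔT = 325.0×10³ MPa × 5.04×10⁻⁶ × 37.80 = 61.9 MPa (compressive).
Compare to σ_y = 561 MPa: σ < σ_y, so it does not yield.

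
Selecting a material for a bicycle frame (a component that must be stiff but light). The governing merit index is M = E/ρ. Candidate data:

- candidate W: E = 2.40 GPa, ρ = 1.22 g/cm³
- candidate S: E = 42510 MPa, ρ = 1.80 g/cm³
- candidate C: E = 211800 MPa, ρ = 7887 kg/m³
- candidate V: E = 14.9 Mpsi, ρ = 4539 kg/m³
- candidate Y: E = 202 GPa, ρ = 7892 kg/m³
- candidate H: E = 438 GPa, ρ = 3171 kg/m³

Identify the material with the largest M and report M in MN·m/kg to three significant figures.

In SI units:
  candidate W: E = 2.400 GPa, ρ = 1220 kg/m³
  candidate S: E = 42.51 GPa, ρ = 1800 kg/m³
  candidate C: E = 211.8 GPa, ρ = 7887 kg/m³
  candidate V: E = 102.7 GPa, ρ = 4539 kg/m³
  candidate Y: E = 202.0 GPa, ρ = 7892 kg/m³
  candidate H: E = 438.0 GPa, ρ = 3171 kg/m³
  candidate H: M = 138 MN·m/kg
  candidate C: M = 26.9 MN·m/kg
  candidate Y: M = 25.6 MN·m/kg
  candidate S: M = 23.6 MN·m/kg
  candidate V: M = 22.6 MN·m/kg
  candidate W: M = 1.97 MN·m/kg
Candidate H has the largest M.

candidate H, M = 138 MN·m/kg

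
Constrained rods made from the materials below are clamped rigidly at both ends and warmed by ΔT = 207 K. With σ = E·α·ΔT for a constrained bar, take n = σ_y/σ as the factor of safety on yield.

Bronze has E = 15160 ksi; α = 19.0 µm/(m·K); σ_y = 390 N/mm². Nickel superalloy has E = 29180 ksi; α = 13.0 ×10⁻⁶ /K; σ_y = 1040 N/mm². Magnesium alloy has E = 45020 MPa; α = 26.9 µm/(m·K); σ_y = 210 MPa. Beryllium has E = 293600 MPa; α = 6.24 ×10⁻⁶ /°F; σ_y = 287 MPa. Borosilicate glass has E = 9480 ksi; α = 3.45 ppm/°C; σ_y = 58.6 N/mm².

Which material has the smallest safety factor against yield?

With everything in SI (GPa, ×10⁻⁶/K, MPa):
  bronze: E = 104.5, α = 19.0, σ_y = 390.0 → σ = 411 MPa, n = 0.949
  nickel superalloy: E = 201.2, α = 13.0, σ_y = 1040 → σ = 541 MPa, n = 1.92
  magnesium alloy: E = 45.02, α = 26.9, σ_y = 210.0 → σ = 251 MPa, n = 0.838
  beryllium: E = 293.6, α = 11.2, σ_y = 287.0 → σ = 683 MPa, n = 0.420
  borosilicate glass: E = 65.36, α = 3.45, σ_y = 58.60 → σ = 46.7 MPa, n = 1.26
The minimum is beryllium at n = 0.420.

beryllium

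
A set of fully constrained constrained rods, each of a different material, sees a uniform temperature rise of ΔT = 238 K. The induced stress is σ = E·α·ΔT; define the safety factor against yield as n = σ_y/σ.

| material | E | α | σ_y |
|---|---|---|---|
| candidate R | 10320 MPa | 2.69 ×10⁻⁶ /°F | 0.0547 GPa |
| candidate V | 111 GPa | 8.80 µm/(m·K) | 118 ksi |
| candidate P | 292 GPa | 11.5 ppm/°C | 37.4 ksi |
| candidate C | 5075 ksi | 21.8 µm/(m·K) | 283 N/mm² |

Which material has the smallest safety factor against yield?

candidate P

Per material, after unit conversion:
  candidate R: E = 10.32, α = 4.84, σ_y = 54.70 → σ = 11.9 MPa, n = 4.60
  candidate V: E = 111.0, α = 8.80, σ_y = 813.6 → σ = 232 MPa, n = 3.50
  candidate P: E = 292.0, α = 11.5, σ_y = 257.9 → σ = 799 MPa, n = 0.323
  candidate C: E = 34.99, α = 21.8, σ_y = 283.0 → σ = 182 MPa, n = 1.56
The minimum is candidate P at n = 0.323.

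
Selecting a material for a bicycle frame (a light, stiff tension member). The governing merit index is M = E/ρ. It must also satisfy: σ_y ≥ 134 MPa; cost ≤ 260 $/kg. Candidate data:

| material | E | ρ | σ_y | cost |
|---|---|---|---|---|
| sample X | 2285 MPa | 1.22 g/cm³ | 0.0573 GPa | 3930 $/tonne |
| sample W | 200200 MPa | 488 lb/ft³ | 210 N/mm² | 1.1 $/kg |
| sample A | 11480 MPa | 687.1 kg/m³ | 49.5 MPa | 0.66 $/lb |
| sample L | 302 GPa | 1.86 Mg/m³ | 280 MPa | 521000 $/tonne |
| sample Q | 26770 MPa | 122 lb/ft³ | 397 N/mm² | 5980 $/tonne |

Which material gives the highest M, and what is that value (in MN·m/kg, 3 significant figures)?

sample W, M = 25.6 MN·m/kg

Screen on constraints: σ_y ≥ 134 MPa; cost ≤ 260 $/kg. Survivors: sample W, sample Q.
Convert each candidate to consistent units, then evaluate M:
  sample W: E = 200.2 GPa, ρ = 7817 kg/m³
  sample Q: E = 26.77 GPa, ρ = 1954 kg/m³
  sample W: M = 25.6 MN·m/kg
  sample Q: M = 13.7 MN·m/kg
Sample W has the largest M.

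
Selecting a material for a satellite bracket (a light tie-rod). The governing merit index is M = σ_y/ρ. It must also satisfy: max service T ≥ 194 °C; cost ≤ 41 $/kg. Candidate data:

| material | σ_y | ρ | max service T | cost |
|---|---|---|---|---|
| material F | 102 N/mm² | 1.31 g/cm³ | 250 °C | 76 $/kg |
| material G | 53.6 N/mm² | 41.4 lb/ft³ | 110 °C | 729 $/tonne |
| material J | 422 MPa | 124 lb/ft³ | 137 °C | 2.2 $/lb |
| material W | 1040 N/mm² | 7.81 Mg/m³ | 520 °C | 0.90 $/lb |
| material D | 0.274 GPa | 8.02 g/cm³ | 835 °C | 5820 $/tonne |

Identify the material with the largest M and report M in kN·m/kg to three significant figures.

material W, M = 133 kN·m/kg

Screen on constraints: max service T ≥ 194 °C; cost ≤ 41 $/kg. Survivors: material W, material D.
After converting to SI:
  material W: σ_y = 1040 MPa, ρ = 7810 kg/m³
  material D: σ_y = 274.0 MPa, ρ = 8020 kg/m³
  material W: M = 133 kN·m/kg
  material D: M = 34.2 kN·m/kg
Highest index: material W.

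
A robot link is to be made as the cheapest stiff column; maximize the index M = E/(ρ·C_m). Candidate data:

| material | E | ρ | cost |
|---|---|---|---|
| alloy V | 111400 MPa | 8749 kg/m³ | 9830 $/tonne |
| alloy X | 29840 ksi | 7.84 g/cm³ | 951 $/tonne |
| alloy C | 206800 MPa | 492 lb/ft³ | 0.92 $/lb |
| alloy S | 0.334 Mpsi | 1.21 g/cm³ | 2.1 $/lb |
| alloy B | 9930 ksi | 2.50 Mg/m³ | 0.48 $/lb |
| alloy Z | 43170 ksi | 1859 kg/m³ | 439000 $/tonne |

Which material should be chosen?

alloy X

Convert each candidate to consistent units, then evaluate M:
  alloy V: E = 111.4 GPa, ρ = 8749 kg/m³, cost = 9.830 $/kg
  alloy X: E = 205.7 GPa, ρ = 7840 kg/m³, cost = 0.9510 $/kg
  alloy C: E = 206.8 GPa, ρ = 7881 kg/m³, cost = 2.028 $/kg
  alloy S: E = 2.303 GPa, ρ = 1210 kg/m³, cost = 4.630 $/kg
  alloy B: E = 68.46 GPa, ρ = 2500 kg/m³, cost = 1.058 $/kg
  alloy Z: E = 297.6 GPa, ρ = 1859 kg/m³, cost = 439.0 $/kg
  alloy X: M = 27.6 MN·m per $
  alloy B: M = 25.9 MN·m per $
  alloy C: M = 12.9 MN·m per $
  alloy V: M = 1.30 MN·m per $
  alloy S: M = 0.411 MN·m per $
  alloy Z: M = 0.365 MN·m per $
Highest index: alloy X.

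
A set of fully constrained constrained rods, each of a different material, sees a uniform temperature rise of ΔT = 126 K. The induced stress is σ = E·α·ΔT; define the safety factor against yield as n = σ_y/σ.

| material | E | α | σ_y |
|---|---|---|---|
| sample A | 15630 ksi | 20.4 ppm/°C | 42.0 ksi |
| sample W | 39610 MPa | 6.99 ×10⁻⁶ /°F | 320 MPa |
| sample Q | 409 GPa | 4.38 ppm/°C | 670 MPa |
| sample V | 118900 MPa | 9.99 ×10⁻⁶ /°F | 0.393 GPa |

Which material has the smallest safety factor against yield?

Per material, after unit conversion:
  sample A: E = 107.8, α = 20.4, σ_y = 289.6 → σ = 277 MPa, n = 1.05
  sample W: E = 39.61, α = 12.6, σ_y = 320.0 → σ = 62.8 MPa, n = 5.10
  sample Q: E = 409.0, α = 4.38, σ_y = 670.0 → σ = 226 MPa, n = 2.97
  sample V: E = 118.9, α = 18.0, σ_y = 393.0 → σ = 269 MPa, n = 1.46
Sample A has the lowest safety factor, n = 1.05.

sample A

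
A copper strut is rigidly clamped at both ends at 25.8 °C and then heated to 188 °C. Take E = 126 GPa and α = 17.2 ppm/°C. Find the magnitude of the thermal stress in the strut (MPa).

ΔT = 162.2 K. Constrained thermal stress σ = E·α·ΔT = 126.0×10³ MPa × 17.2×10⁻⁶ × 162.2 = 352 MPa (compressive).

352 MPa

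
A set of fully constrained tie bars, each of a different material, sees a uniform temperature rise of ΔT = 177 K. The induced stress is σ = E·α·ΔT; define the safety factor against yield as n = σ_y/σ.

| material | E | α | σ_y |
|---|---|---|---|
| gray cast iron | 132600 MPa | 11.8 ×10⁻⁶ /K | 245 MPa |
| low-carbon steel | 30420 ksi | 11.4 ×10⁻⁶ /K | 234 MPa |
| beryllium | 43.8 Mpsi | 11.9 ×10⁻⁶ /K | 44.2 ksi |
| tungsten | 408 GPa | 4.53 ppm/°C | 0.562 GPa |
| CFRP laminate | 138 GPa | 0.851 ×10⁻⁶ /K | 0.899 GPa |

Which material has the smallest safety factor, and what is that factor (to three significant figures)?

Per material, after unit conversion:
  gray cast iron: E = 132.6, α = 11.8, σ_y = 245.0 → σ = 277 MPa, n = 0.885
  low-carbon steel: E = 209.7, α = 11.4, σ_y = 234.0 → σ = 423 MPa, n = 0.553
  beryllium: E = 302.0, α = 11.9, σ_y = 304.7 → σ = 636 MPa, n = 0.479
  tungsten: E = 408.0, α = 4.53, σ_y = 562.0 → σ = 327 MPa, n = 1.72
  CFRP laminate: E = 138.0, α = 0.851, σ_y = 899.0 → σ = 20.8 MPa, n = 43.2
Smallest n: beryllium with n = 0.479.

beryllium, n = 0.479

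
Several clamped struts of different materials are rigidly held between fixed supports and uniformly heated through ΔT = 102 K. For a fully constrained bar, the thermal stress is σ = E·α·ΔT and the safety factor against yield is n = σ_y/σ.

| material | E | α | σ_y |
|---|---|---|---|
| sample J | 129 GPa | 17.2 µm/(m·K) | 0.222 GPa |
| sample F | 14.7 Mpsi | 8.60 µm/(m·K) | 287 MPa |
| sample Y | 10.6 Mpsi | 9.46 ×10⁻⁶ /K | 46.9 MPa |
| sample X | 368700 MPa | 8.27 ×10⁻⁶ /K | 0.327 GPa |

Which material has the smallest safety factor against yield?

With everything in SI (GPa, ×10⁻⁶/K, MPa):
  sample J: E = 129.0, α = 17.2, σ_y = 222.0 → σ = 226 MPa, n = 0.981
  sample F: E = 101.4, α = 8.60, σ_y = 287.0 → σ = 88.9 MPa, n = 3.23
  sample Y: E = 73.08, α = 9.46, σ_y = 46.90 → σ = 70.5 MPa, n = 0.665
  sample X: E = 368.7, α = 8.27, σ_y = 327.0 → σ = 311 MPa, n = 1.05
Smallest n: sample Y with n = 0.665.

sample Y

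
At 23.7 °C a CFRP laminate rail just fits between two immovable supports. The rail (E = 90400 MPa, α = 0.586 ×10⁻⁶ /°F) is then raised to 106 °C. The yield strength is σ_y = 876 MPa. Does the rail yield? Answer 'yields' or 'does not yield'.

E = 90400 MPa = 90.40 GPa.
α = 0.586×10⁻⁶/°F × 9/5 = 1.05×10⁻⁶/K.
ΔT = 82.30 K. Constrained thermal stress σ = E·α·ΔT = 90.40×10³ MPa × 1.05×10⁻⁶ × 82.30 = 7.85 MPa (compressive).
Compare to σ_y = 876 MPa: σ < σ_y, so it does not yield.

does not yield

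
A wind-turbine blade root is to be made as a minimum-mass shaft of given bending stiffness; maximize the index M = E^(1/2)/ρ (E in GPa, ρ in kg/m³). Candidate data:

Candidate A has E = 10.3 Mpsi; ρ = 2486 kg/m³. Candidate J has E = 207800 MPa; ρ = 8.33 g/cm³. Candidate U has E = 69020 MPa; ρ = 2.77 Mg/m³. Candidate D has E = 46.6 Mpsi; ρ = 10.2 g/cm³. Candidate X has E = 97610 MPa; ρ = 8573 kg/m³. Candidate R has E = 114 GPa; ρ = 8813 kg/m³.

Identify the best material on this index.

Putting every candidate on a common basis:
  candidate A: E = 71.02 GPa, ρ = 2486 kg/m³
  candidate J: E = 207.8 GPa, ρ = 8330 kg/m³
  candidate U: E = 69.02 GPa, ρ = 2770 kg/m³
  candidate D: E = 321.3 GPa, ρ = 10200 kg/m³
  candidate X: E = 97.61 GPa, ρ = 8573 kg/m³
  candidate R: E = 114.0 GPa, ρ = 8813 kg/m³
  candidate A: M = 3.39×10⁻³
  candidate U: M = 3.00×10⁻³
  candidate D: M = 1.76×10⁻³
  candidate J: M = 1.73×10⁻³
  candidate R: M = 1.21×10⁻³
  candidate X: M = 1.15×10⁻³
Highest index: candidate A.

candidate A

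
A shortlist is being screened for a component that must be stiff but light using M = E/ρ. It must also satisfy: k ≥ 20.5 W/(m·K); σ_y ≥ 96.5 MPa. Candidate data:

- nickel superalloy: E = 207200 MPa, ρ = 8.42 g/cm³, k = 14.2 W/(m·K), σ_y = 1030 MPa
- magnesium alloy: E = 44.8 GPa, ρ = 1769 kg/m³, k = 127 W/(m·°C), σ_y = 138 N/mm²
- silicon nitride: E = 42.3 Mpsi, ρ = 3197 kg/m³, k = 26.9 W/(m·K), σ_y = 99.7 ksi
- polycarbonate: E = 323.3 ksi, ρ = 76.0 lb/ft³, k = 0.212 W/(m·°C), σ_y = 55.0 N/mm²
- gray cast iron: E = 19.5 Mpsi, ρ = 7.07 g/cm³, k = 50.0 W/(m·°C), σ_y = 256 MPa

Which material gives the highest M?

silicon nitride

Screen on constraints: k ≥ 20.5 W/(m·K); σ_y ≥ 96.5 MPa. Survivors: magnesium alloy, silicon nitride, gray cast iron.
Convert each candidate to consistent units, then evaluate M:
  magnesium alloy: E = 44.80 GPa, ρ = 1769 kg/m³
  silicon nitride: E = 291.6 GPa, ρ = 3197 kg/m³
  gray cast iron: E = 134.4 GPa, ρ = 7070 kg/m³
  silicon nitride: M = 91.2 MN·m/kg
  magnesium alloy: M = 25.3 MN·m/kg
  gray cast iron: M = 19.0 MN·m/kg
Silicon nitride ranks first.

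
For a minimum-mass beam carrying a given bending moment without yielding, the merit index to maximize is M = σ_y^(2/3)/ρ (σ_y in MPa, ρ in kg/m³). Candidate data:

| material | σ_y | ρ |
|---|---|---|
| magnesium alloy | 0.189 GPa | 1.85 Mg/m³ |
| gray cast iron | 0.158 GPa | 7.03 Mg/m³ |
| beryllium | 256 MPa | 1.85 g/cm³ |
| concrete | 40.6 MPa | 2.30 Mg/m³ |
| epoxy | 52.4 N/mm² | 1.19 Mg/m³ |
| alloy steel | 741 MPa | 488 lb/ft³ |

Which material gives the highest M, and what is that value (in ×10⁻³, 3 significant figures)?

Convert each candidate to consistent units, then evaluate M:
  magnesium alloy: σ_y = 189.0 MPa, ρ = 1850 kg/m³
  gray cast iron: σ_y = 158.0 MPa, ρ = 7030 kg/m³
  beryllium: σ_y = 256.0 MPa, ρ = 1850 kg/m³
  concrete: σ_y = 40.60 MPa, ρ = 2300 kg/m³
  epoxy: σ_y = 52.40 MPa, ρ = 1190 kg/m³
  alloy steel: σ_y = 741.0 MPa, ρ = 7817 kg/m³
  beryllium: M = 21.8×10⁻³
  magnesium alloy: M = 17.8×10⁻³
  epoxy: M = 11.8×10⁻³
  alloy steel: M = 10.5×10⁻³
  concrete: M = 5.14×10⁻³
  gray cast iron: M = 4.16×10⁻³
The maximum is for beryllium.

beryllium, M = 21.8×10⁻³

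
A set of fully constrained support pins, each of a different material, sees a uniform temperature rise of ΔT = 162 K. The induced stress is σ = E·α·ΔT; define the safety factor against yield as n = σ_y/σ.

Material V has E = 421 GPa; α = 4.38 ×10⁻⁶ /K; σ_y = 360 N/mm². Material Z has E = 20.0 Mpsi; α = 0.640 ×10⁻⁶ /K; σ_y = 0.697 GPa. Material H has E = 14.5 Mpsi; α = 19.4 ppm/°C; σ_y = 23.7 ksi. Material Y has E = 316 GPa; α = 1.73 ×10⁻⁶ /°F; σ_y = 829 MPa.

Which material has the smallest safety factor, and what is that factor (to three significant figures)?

material H, n = 0.520

Converting E to GPa, α to ×10⁻⁶/K, σ_y to MPa, then σ and n for each:
  material V: E = 421.0, α = 4.38, σ_y = 360.0 → σ = 299 MPa, n = 1.21
  material Z: E = 137.9, α = 0.640, σ_y = 697.0 → σ = 14.3 MPa, n = 48.8
  material H: E = 99.97, α = 19.4, σ_y = 163.4 → σ = 314 MPa, n = 0.520
  material Y: E = 316.0, α = 3.11, σ_y = 829.0 → σ = 159 MPa, n = 5.20
The minimum is material H at n = 0.520.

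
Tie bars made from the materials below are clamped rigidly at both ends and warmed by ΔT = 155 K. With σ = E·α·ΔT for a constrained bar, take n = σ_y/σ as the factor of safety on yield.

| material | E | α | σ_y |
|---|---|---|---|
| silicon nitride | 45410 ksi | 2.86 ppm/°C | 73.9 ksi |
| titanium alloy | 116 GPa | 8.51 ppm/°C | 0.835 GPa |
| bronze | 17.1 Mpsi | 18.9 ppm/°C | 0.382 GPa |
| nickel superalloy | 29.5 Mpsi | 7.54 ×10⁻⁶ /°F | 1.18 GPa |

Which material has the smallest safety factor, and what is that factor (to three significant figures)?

In consistent units (E in GPa, α in ×10⁻⁶/K, σ_y in MPa):
  silicon nitride: E = 313.1, α = 2.86, σ_y = 509.5 → σ = 139 MPa, n = 3.67
  titanium alloy: E = 116.0, α = 8.51, σ_y = 835.0 → σ = 153 MPa, n = 5.46
  bronze: E = 117.9, α = 18.9, σ_y = 382.0 → σ = 345 MPa, n = 1.11
  nickel superalloy: E = 203.4, α = 13.6, σ_y = 1180 → σ = 428 MPa, n = 2.76
Smallest n: bronze with n = 1.11.

bronze, n = 1.11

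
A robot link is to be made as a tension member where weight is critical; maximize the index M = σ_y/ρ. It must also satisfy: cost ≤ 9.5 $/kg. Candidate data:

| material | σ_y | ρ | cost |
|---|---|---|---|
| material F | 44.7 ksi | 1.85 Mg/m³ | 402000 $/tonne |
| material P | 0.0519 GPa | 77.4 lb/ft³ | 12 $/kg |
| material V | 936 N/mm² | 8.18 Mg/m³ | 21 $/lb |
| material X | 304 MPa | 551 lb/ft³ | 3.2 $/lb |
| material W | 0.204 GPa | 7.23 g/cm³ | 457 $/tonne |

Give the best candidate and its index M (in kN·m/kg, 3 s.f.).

material X, M = 34.4 kN·m/kg

Screen on constraints: cost ≤ 9.5 $/kg. Survivors: material X, material W.
In SI units:
  material X: σ_y = 304.0 MPa, ρ = 8826 kg/m³
  material W: σ_y = 204.0 MPa, ρ = 7230 kg/m³
  material X: M = 34.4 kN·m/kg
  material W: M = 28.2 kN·m/kg
Material X ranks first.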